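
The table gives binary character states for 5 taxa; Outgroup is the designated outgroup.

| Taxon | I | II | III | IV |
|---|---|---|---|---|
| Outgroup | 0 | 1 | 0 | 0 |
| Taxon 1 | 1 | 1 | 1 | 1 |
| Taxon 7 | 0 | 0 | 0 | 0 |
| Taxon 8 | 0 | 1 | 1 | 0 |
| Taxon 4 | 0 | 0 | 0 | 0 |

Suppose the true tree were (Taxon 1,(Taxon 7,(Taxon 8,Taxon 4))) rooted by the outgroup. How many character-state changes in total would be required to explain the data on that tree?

6

Map each character onto (Taxon 1,(Taxon 7,(Taxon 8,Taxon 4))) (rooted by Outgroup) and count the minimum state changes it requires (Fitch parsimony):
I: 1; II: 2; III: 2; IV: 1.
Total tree length = 6.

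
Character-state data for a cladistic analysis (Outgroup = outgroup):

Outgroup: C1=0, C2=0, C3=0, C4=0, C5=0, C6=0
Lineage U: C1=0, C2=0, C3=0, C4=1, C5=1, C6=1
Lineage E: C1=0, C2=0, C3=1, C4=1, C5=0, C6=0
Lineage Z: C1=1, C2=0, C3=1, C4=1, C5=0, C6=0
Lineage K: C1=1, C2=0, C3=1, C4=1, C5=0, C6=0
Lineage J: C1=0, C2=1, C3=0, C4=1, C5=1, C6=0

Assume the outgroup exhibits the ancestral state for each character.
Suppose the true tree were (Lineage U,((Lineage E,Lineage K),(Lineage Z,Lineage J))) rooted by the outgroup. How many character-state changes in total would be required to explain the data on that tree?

Map each character onto (Lineage U,((Lineage E,Lineage K),(Lineage Z,Lineage J))) (rooted by Outgroup) and count the minimum state changes it requires (Fitch parsimony):
C1: 2; C2: 1; C3: 2; C4: 1; C5: 2; C6: 1.
Total tree length = 9.

9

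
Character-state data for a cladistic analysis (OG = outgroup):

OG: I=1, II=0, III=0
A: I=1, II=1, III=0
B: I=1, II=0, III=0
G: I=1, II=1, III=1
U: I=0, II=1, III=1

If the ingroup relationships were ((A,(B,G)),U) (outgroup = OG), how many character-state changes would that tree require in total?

Map each character onto ((A,(B,G)),U) (rooted by OG) and count the minimum state changes it requires (Fitch parsimony):
I: 1; II: 2; III: 2.
Total tree length = 5.

5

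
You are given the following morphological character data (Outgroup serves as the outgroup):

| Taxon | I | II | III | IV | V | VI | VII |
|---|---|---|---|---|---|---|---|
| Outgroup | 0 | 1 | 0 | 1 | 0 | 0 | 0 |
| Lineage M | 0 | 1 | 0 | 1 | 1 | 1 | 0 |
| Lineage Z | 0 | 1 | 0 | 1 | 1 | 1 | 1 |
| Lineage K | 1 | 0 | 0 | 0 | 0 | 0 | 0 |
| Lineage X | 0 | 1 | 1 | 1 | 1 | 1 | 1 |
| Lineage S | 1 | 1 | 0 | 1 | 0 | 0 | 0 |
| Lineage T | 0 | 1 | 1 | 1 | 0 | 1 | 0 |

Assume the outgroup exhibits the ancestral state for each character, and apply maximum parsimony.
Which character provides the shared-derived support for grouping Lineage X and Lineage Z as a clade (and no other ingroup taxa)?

Character polarity is set by the outgroup: the derived state is whichever differs from the outgroup's state, so for II, IV the derived state is '0', and for the remaining characters it is '1'.
I: derived state '1' in Lineage K and Lineage S only — synapomorphy for {Lineage K, Lineage S}.
II (derived state '0') is unique to Lineage K (autapomorphy; uninformative for grouping).
III groups Lineage T and Lineage X, which is incompatible with the clades supported by the remaining characters; treating it as convergent (homoplasy) costs fewer steps than any alternative tree.
IV: derived state '0' in Lineage K only — an autapomorphy, so it tells us nothing about relationships among taxa.
V: derived state '1' in Lineage M, Lineage X, and Lineage Z only — synapomorphy for {Lineage M, Lineage X, Lineage Z}.
VI: derived state '1' in Lineage M, Lineage T, Lineage X, and Lineage Z only — synapomorphy for {Lineage M, Lineage T, Lineage X, Lineage Z}.
Only Lineage X and Lineage Z show the derived state '1' for VII, supporting them as a clade.
Most parsimonious ingroup topology: (((Lineage M,(Lineage Z,Lineage X)),Lineage T),(Lineage K,Lineage S)).
The clade {Lineage X, Lineage Z} is supported by VII: its derived state '1' occurs in exactly those taxa and in no other taxon (including the outgroup).

VII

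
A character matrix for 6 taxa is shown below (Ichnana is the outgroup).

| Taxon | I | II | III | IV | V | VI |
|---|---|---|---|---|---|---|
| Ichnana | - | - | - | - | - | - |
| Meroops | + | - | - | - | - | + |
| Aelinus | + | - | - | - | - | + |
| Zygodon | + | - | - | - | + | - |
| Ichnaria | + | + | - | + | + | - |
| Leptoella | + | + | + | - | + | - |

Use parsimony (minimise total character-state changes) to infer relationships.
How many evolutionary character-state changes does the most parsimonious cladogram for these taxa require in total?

The outgroup has state '-' for every character, so '+' is the derived state throughout.
I (derived state '+') is shared by all ingroup taxa — unites the whole ingroup.
II: derived state '+' in Ichnaria and Leptoella only — synapomorphy for {Ichnaria, Leptoella}.
III (derived state '+') is unique to Leptoella (autapomorphy; uninformative for grouping).
IV (derived state '+') is unique to Ichnaria (autapomorphy; uninformative for grouping).
V: derived state '+' in Ichnaria, Leptoella, and Zygodon only — synapomorphy for {Ichnaria, Leptoella, Zygodon}.
Only Aelinus and Meroops show the derived state '+' for VI, supporting them as a clade.
Most parsimonious ingroup topology: ((Meroops,Aelinus),(Zygodon,(Ichnaria,Leptoella))).
Changes per character on this tree: I: 1; II: 1; III: 1; IV: 1; V: 1; VI: 1.
Total = 6.

6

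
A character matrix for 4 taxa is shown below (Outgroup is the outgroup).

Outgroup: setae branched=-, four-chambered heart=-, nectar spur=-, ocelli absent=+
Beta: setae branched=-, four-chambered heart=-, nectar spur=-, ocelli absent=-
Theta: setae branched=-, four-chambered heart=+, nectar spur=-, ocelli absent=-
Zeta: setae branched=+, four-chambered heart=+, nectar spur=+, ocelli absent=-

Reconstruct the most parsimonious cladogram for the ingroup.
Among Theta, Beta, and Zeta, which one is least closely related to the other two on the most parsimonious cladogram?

Character polarity is set by the outgroup: the derived state is whichever differs from the outgroup's state, so for ocelli absent the derived state is '-', and for the remaining characters it is '+'.
setae branched: derived state '+' in Zeta only — an autapomorphy, so it tells us nothing about relationships among taxa.
Only Theta and Zeta show the derived state '+' for four-chambered heart, supporting them as a clade.
nectar spur (derived state '+') is unique to Zeta (autapomorphy; uninformative for grouping).
ocelli absent (derived state '-') is shared by all ingroup taxa — unites the whole ingroup.
Most parsimonious ingroup topology: (Beta,(Theta,Zeta)).
Theta and Zeta share a more recent common ancestor with each other than either does with Beta, so Beta is the least closely related of the three.

Beta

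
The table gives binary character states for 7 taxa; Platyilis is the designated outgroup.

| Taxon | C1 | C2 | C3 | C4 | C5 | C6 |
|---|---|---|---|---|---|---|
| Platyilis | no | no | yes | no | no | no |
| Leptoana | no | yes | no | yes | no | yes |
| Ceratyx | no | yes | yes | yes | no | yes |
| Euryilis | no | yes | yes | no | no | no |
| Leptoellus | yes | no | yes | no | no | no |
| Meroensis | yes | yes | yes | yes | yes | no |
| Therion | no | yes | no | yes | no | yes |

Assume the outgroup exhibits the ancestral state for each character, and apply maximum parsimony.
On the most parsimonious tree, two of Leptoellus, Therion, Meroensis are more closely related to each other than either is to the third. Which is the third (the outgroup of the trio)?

Leptoellus

Character polarity is set by the outgroup: the derived state is whichever differs from the outgroup's state, so for C3 the derived state is 'no', and for the remaining characters it is 'yes'.
C1 (state 'yes') occurs in Leptoellus and Meroensis but conflicts with the nesting implied by the other characters — most parsimoniously interpreted as homoplasy.
C2: derived state 'yes' in Ceratyx, Euryilis, Leptoana, Meroensis, and Therion only — synapomorphy for {Ceratyx, Euryilis, Leptoana, Meroensis, Therion}.
C3: derived state 'no' in Leptoana and Therion only — synapomorphy for {Leptoana, Therion}.
C4: derived state 'yes' in Ceratyx, Leptoana, Meroensis, and Therion only — synapomorphy for {Ceratyx, Leptoana, Meroensis, Therion}.
C5 (derived state 'yes') is unique to Meroensis (autapomorphy; uninformative for grouping).
C6 (derived state 'yes') is shared by Ceratyx, Leptoana, and Therion — a synapomorphy uniting that clade.
Most parsimonious ingroup topology: (((((Leptoana,Therion),Ceratyx),Meroensis),Euryilis),Leptoellus).
Meroensis and Therion share a more recent common ancestor with each other than either does with Leptoellus, so Leptoellus is the least closely related of the three.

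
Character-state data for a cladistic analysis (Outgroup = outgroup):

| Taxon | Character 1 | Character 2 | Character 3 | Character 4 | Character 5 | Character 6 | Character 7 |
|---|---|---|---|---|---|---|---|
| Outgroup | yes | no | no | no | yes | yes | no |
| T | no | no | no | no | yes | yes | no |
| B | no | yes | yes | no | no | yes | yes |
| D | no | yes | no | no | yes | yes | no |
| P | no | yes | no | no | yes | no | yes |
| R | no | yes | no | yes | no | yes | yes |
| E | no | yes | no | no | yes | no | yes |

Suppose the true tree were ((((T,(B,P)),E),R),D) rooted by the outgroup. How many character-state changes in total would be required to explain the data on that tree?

Map each character onto ((((T,(B,P)),E),R),D) (rooted by Outgroup) and count the minimum state changes it requires (Fitch parsimony):
Character 1: 1; Character 2: 2; Character 3: 1; Character 4: 1; Character 5: 2; Character 6: 2; Character 7: 2.
Total tree length = 11.

11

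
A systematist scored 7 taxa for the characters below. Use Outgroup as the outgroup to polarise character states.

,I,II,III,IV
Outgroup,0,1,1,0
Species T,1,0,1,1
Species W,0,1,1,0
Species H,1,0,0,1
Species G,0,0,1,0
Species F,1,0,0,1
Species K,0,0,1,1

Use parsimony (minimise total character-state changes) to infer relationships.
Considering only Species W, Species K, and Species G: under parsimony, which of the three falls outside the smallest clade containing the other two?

Species W

Character polarity is set by the outgroup: the derived state is whichever differs from the outgroup's state, so for II, III the derived state is '0', and for the remaining characters it is '1'.
Only Species F, Species H, and Species T show the derived state '1' for I, supporting them as a clade.
Only Species F, Species G, Species H, Species K, and Species T show the derived state '0' for II, supporting them as a clade.
III (derived state '0') is shared by Species F and Species H — a synapomorphy uniting that clade.
IV: derived state '1' in Species F, Species H, Species K, and Species T only — synapomorphy for {Species F, Species H, Species K, Species T}.
Most parsimonious ingroup topology: ((((Species T,(Species H,Species F)),Species K),Species G),Species W).
Species G and Species K share a more recent common ancestor with each other than either does with Species W, so Species W is the least closely related of the three.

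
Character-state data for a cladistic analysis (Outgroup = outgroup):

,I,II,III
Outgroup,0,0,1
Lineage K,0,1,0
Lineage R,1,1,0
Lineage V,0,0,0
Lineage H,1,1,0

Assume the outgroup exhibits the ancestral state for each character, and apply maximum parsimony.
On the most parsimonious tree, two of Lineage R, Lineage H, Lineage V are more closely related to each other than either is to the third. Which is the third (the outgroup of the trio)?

Character polarity is set by the outgroup: the derived state is whichever differs from the outgroup's state, so for III the derived state is '0', and for the remaining characters it is '1'.
Only Lineage H and Lineage R show the derived state '1' for I, supporting them as a clade.
Only Lineage H, Lineage K, and Lineage R show the derived state '1' for II, supporting them as a clade.
All ingroup taxa share the derived state '0' for III; it defines the ingroup but does not resolve relationships within it.
Most parsimonious ingroup topology: ((Lineage K,(Lineage R,Lineage H)),Lineage V).
Lineage H and Lineage R share a more recent common ancestor with each other than either does with Lineage V, so Lineage V is the least closely related of the three.

Lineage V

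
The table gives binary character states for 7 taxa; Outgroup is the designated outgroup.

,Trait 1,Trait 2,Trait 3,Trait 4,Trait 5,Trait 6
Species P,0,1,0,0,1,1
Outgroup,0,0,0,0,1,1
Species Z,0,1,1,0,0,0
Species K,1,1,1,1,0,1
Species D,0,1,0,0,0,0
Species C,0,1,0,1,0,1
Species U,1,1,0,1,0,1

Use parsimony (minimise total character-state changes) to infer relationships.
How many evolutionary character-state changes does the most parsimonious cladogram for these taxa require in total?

7

Character polarity is set by the outgroup: the derived state is whichever differs from the outgroup's state, so for Trait 5, Trait 6 the derived state is '0', and for the remaining characters it is '1'.
Trait 1: derived state '1' in Species K and Species U only — synapomorphy for {Species K, Species U}.
Trait 2 (derived state '1') is shared by all ingroup taxa — unites the whole ingroup.
Trait 3 groups Species K and Species Z, which is incompatible with the clades supported by the remaining characters; treating it as convergent (homoplasy) costs fewer steps than any alternative tree.
Trait 4 (derived state '1') is shared by Species C, Species K, and Species U — a synapomorphy uniting that clade.
Trait 5 (derived state '0') is shared by Species C, Species D, Species K, Species U, and Species Z — a synapomorphy uniting that clade.
Trait 6 (derived state '0') is shared by Species D and Species Z — a synapomorphy uniting that clade.
Most parsimonious ingroup topology: (((Species C,(Species K,Species U)),(Species D,Species Z)),Species P).
Changes per character on this tree: Trait 1: 1; Trait 2: 1; Trait 3: 2; Trait 4: 1; Trait 5: 1; Trait 6: 1.
Total = 7.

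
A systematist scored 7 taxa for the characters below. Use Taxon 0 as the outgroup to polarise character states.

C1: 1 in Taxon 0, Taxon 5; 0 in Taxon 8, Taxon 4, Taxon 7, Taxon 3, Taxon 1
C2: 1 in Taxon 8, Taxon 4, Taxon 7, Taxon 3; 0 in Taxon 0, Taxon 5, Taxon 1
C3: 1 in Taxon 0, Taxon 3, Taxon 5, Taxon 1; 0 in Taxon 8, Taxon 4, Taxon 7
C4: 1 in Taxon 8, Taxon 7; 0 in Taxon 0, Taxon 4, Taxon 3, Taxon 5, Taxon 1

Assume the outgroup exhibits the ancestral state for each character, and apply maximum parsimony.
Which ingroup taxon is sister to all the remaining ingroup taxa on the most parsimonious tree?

Character polarity is set by the outgroup: the derived state is whichever differs from the outgroup's state, so for C1, C3 the derived state is '0', and for the remaining characters it is '1'.
Only Taxon 1, Taxon 3, Taxon 4, Taxon 7, and Taxon 8 show the derived state '0' for C1, supporting them as a clade.
Only Taxon 3, Taxon 4, Taxon 7, and Taxon 8 show the derived state '1' for C2, supporting them as a clade.
C3 (derived state '0') is shared by Taxon 4, Taxon 7, and Taxon 8 — a synapomorphy uniting that clade.
C4: derived state '1' in Taxon 7 and Taxon 8 only — synapomorphy for {Taxon 7, Taxon 8}.
Most parsimonious ingroup topology: (((((Taxon 8,Taxon 7),Taxon 4),Taxon 3),Taxon 1),Taxon 5).
Taxon 5 is sister to the clade containing all other ingroup taxa, so it is the earliest-diverging (most basal) ingroup lineage.

Taxon 5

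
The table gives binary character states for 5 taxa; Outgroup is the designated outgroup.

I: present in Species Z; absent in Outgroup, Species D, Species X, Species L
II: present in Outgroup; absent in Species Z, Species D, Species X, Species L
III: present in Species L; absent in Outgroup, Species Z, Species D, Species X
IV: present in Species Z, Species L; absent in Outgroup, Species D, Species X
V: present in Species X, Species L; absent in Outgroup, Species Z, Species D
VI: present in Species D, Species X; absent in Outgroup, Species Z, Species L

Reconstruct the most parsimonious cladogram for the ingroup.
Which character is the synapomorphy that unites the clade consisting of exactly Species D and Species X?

VI

Character polarity is set by the outgroup: the derived state is whichever differs from the outgroup's state, so for II the derived state is 'absent', and for the remaining characters it is 'present'.
I (derived state 'present') is unique to Species Z (autapomorphy; uninformative for grouping).
All ingroup taxa share the derived state 'absent' for II; it defines the ingroup but does not resolve relationships within it.
III (derived state 'present') is unique to Species L (autapomorphy; uninformative for grouping).
IV: derived state 'present' in Species L and Species Z only — synapomorphy for {Species L, Species Z}.
V (state 'present') occurs in Species L and Species X but conflicts with the nesting implied by the other characters — most parsimoniously interpreted as homoplasy.
VI (derived state 'present') is shared by Species D and Species X — a synapomorphy uniting that clade.
Most parsimonious ingroup topology: ((Species Z,Species L),(Species D,Species X)).
The clade {Species D, Species X} is supported by VI: its derived state 'present' occurs in exactly those taxa and in no other taxon (including the outgroup).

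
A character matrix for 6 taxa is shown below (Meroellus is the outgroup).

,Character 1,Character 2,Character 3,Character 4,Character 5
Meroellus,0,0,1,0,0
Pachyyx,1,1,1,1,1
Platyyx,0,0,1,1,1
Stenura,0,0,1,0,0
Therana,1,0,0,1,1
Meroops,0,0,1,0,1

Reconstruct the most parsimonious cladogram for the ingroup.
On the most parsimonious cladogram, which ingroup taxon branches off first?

Stenura

Character polarity is set by the outgroup: the derived state is whichever differs from the outgroup's state, so for Character 3 the derived state is '0', and for the remaining characters it is '1'.
Character 1: derived state '1' in Pachyyx and Therana only — synapomorphy for {Pachyyx, Therana}.
Character 2: derived state '1' in Pachyyx only — an autapomorphy, so it tells us nothing about relationships among taxa.
Character 3: derived state '0' in Therana only — an autapomorphy, so it tells us nothing about relationships among taxa.
Character 4: derived state '1' in Pachyyx, Platyyx, and Therana only — synapomorphy for {Pachyyx, Platyyx, Therana}.
Character 5: derived state '1' in Meroops, Pachyyx, Platyyx, and Therana only — synapomorphy for {Meroops, Pachyyx, Platyyx, Therana}.
Most parsimonious ingroup topology: (((Platyyx,(Pachyyx,Therana)),Meroops),Stenura).
Stenura is sister to the clade containing all other ingroup taxa, so it is the earliest-diverging (most basal) ingroup lineage.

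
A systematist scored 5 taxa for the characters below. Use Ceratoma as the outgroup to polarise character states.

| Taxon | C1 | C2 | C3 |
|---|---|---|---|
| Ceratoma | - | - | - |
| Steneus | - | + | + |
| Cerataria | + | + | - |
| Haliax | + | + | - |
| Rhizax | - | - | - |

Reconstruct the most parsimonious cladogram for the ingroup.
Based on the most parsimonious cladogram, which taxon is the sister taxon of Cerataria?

Haliax

The outgroup has state '-' for every character, so '+' is the derived state throughout.
Only Cerataria and Haliax show the derived state '+' for C1, supporting them as a clade.
Only Cerataria, Haliax, and Steneus show the derived state '+' for C2, supporting them as a clade.
C3 (derived state '+') is unique to Steneus (autapomorphy; uninformative for grouping).
Most parsimonious ingroup topology: ((Steneus,(Cerataria,Haliax)),Rhizax).
Cerataria and Haliax form a cherry on this tree, so they are sister taxa.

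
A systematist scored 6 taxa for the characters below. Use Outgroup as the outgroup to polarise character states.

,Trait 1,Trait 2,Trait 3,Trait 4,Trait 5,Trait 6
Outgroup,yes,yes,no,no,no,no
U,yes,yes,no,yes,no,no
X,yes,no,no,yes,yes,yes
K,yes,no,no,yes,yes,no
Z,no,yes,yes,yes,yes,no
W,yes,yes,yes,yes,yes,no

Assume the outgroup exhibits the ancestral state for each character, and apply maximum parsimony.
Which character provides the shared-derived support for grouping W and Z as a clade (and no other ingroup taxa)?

Trait 3

Character polarity is set by the outgroup: the derived state is whichever differs from the outgroup's state, so for Trait 1, Trait 2 the derived state is 'no', and for the remaining characters it is 'yes'.
Trait 1 (derived state 'no') is unique to Z (autapomorphy; uninformative for grouping).
Trait 2 (derived state 'no') is shared by K and X — a synapomorphy uniting that clade.
Trait 3 (derived state 'yes') is shared by W and Z — a synapomorphy uniting that clade.
All ingroup taxa share the derived state 'yes' for Trait 4; it defines the ingroup but does not resolve relationships within it.
Trait 5 (derived state 'yes') is shared by K, W, X, and Z — a synapomorphy uniting that clade.
Trait 6: derived state 'yes' in X only — an autapomorphy, so it tells us nothing about relationships among taxa.
Most parsimonious ingroup topology: (U,((X,K),(Z,W))).
The clade {W, Z} is supported by Trait 3: its derived state 'yes' occurs in exactly those taxa and in no other taxon (including the outgroup).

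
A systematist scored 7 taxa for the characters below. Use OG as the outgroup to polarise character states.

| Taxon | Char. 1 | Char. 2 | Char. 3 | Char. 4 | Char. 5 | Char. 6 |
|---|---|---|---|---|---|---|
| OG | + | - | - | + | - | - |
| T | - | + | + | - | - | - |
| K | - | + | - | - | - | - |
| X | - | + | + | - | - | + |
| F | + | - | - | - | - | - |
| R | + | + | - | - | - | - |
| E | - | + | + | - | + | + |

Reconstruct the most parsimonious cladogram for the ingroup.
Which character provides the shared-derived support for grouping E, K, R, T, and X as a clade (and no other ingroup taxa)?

Char. 2

Character polarity is set by the outgroup: the derived state is whichever differs from the outgroup's state, so for Char. 1, Char. 4 the derived state is '-', and for the remaining characters it is '+'.
Char. 1: derived state '-' in E, K, T, and X only — synapomorphy for {E, K, T, X}.
Char. 2 (derived state '+') is shared by E, K, R, T, and X — a synapomorphy uniting that clade.
Char. 3 (derived state '+') is shared by E, T, and X — a synapomorphy uniting that clade.
All ingroup taxa share the derived state '-' for Char. 4; it defines the ingroup but does not resolve relationships within it.
Char. 5: derived state '+' in E only — an autapomorphy, so it tells us nothing about relationships among taxa.
Char. 6 (derived state '+') is shared by E and X — a synapomorphy uniting that clade.
Most parsimonious ingroup topology: ((((T,(X,E)),K),R),F).
The clade {E, K, R, T, X} is supported by Char. 2: its derived state '+' occurs in exactly those taxa and in no other taxon (including the outgroup).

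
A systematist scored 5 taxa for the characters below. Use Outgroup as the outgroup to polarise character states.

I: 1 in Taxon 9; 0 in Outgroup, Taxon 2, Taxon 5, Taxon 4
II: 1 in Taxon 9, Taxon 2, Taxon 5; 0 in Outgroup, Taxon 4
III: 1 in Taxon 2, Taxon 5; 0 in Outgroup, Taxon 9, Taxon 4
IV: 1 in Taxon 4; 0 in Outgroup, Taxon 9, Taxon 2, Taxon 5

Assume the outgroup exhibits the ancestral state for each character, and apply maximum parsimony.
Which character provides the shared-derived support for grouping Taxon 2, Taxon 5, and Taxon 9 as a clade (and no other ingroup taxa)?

The outgroup has state '0' for every character, so '1' is the derived state throughout.
I (derived state '1') is unique to Taxon 9 (autapomorphy; uninformative for grouping).
Only Taxon 2, Taxon 5, and Taxon 9 show the derived state '1' for II, supporting them as a clade.
III: derived state '1' in Taxon 2 and Taxon 5 only — synapomorphy for {Taxon 2, Taxon 5}.
IV: derived state '1' in Taxon 4 only — an autapomorphy, so it tells us nothing about relationships among taxa.
Most parsimonious ingroup topology: ((Taxon 9,(Taxon 2,Taxon 5)),Taxon 4).
The clade {Taxon 2, Taxon 5, Taxon 9} is supported by II: its derived state '1' occurs in exactly those taxa and in no other taxon (including the outgroup).

II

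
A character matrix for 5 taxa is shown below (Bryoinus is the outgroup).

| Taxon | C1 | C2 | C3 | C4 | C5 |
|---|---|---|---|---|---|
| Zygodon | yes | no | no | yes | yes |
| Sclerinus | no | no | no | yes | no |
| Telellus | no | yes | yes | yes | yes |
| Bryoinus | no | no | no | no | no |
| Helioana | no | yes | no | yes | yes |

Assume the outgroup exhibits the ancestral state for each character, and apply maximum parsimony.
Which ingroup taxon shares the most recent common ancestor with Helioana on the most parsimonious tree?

Telellus

The outgroup has state 'no' for every character, so 'yes' is the derived state throughout.
C1: derived state 'yes' in Zygodon only — an autapomorphy, so it tells us nothing about relationships among taxa.
C2 (derived state 'yes') is shared by Helioana and Telellus — a synapomorphy uniting that clade.
C3: derived state 'yes' in Telellus only — an autapomorphy, so it tells us nothing about relationships among taxa.
All ingroup taxa share the derived state 'yes' for C4; it defines the ingroup but does not resolve relationships within it.
C5 (derived state 'yes') is shared by Helioana, Telellus, and Zygodon — a synapomorphy uniting that clade.
Most parsimonious ingroup topology: (Sclerinus,((Helioana,Telellus),Zygodon)).
Helioana and Telellus form a cherry on this tree, so they are sister taxa.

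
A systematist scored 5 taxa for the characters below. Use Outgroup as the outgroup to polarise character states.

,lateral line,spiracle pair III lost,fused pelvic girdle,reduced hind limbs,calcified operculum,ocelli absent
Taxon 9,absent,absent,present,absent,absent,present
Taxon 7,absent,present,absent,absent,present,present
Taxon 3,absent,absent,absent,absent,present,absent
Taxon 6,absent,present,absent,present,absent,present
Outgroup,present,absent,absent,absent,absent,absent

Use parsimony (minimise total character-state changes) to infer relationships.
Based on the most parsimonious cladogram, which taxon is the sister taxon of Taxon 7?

Character polarity is set by the outgroup: the derived state is whichever differs from the outgroup's state, so for lateral line the derived state is 'absent', and for the remaining characters it is 'present'.
lateral line (derived state 'absent') is shared by all ingroup taxa — unites the whole ingroup.
spiracle pair III lost (derived state 'present') is shared by Taxon 6 and Taxon 7 — a synapomorphy uniting that clade.
fused pelvic girdle (derived state 'present') is unique to Taxon 9 (autapomorphy; uninformative for grouping).
reduced hind limbs (derived state 'present') is unique to Taxon 6 (autapomorphy; uninformative for grouping).
calcified operculum (state 'present') occurs in Taxon 3 and Taxon 7 but conflicts with the nesting implied by the other characters — most parsimoniously interpreted as homoplasy.
ocelli absent: derived state 'present' in Taxon 6, Taxon 7, and Taxon 9 only — synapomorphy for {Taxon 6, Taxon 7, Taxon 9}.
Most parsimonious ingroup topology: (((Taxon 7,Taxon 6),Taxon 9),Taxon 3).
Taxon 7 and Taxon 6 form a cherry on this tree, so they are sister taxa.

Taxon 6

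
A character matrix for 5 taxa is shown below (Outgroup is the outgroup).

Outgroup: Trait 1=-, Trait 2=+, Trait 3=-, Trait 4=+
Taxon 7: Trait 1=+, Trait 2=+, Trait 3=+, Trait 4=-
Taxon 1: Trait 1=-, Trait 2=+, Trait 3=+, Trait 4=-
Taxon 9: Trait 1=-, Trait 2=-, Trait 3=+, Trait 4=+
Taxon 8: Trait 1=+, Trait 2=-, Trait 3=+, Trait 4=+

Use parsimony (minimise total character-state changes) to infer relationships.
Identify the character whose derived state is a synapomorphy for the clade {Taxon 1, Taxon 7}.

Character polarity is set by the outgroup: the derived state is whichever differs from the outgroup's state, so for Trait 2, Trait 4 the derived state is '-', and for the remaining characters it is '+'.
Trait 1 (state '+') occurs in Taxon 7 and Taxon 8 but conflicts with the nesting implied by the other characters — most parsimoniously interpreted as homoplasy.
Trait 2 (derived state '-') is shared by Taxon 8 and Taxon 9 — a synapomorphy uniting that clade.
Trait 3 (derived state '+') is shared by all ingroup taxa — unites the whole ingroup.
Only Taxon 1 and Taxon 7 show the derived state '-' for Trait 4, supporting them as a clade.
Most parsimonious ingroup topology: ((Taxon 7,Taxon 1),(Taxon 9,Taxon 8)).
The clade {Taxon 1, Taxon 7} is supported by Trait 4: its derived state '-' occurs in exactly those taxa and in no other taxon (including the outgroup).

Trait 4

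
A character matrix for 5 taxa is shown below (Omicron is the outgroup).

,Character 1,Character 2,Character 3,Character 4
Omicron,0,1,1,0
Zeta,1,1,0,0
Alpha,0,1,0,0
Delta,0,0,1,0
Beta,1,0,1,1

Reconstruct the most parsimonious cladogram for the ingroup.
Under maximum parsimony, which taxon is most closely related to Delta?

Beta

Character polarity is set by the outgroup: the derived state is whichever differs from the outgroup's state, so for Character 2, Character 3 the derived state is '0', and for the remaining characters it is '1'.
Character 1 (state '1') occurs in Beta and Zeta but conflicts with the nesting implied by the other characters — most parsimoniously interpreted as homoplasy.
Character 2: derived state '0' in Beta and Delta only — synapomorphy for {Beta, Delta}.
Character 3 (derived state '0') is shared by Alpha and Zeta — a synapomorphy uniting that clade.
Character 4: derived state '1' in Beta only — an autapomorphy, so it tells us nothing about relationships among taxa.
Most parsimonious ingroup topology: ((Zeta,Alpha),(Delta,Beta)).
Delta and Beta form a cherry on this tree, so they are sister taxa.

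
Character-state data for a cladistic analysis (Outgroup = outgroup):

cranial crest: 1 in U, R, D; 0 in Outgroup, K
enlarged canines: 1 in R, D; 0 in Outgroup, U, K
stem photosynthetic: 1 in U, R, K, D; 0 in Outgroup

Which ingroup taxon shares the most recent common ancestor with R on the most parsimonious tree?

D

The outgroup has state '0' for every character, so '1' is the derived state throughout.
cranial crest: derived state '1' in D, R, and U only — synapomorphy for {D, R, U}.
enlarged canines: derived state '1' in D and R only — synapomorphy for {D, R}.
stem photosynthetic (derived state '1') is shared by all ingroup taxa — unites the whole ingroup.
Most parsimonious ingroup topology: ((U,(R,D)),K).
R and D form a cherry on this tree, so they are sister taxa.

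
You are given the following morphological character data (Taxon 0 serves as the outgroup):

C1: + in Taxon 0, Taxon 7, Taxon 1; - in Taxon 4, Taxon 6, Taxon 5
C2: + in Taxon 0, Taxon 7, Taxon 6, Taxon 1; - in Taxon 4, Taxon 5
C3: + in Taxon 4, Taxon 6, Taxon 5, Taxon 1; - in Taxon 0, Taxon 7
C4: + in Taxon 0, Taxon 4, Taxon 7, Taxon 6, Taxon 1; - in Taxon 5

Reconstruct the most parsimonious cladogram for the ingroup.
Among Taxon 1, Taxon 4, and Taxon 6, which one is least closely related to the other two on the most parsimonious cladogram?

Taxon 1

Character polarity is set by the outgroup: the derived state is whichever differs from the outgroup's state, so for C1, C2, C4 the derived state is '-', and for the remaining characters it is '+'.
C1: derived state '-' in Taxon 4, Taxon 5, and Taxon 6 only — synapomorphy for {Taxon 4, Taxon 5, Taxon 6}.
C2 (derived state '-') is shared by Taxon 4 and Taxon 5 — a synapomorphy uniting that clade.
C3 (derived state '+') is shared by Taxon 1, Taxon 4, Taxon 5, and Taxon 6 — a synapomorphy uniting that clade.
C4 (derived state '-') is unique to Taxon 5 (autapomorphy; uninformative for grouping).
Most parsimonious ingroup topology: ((((Taxon 4,Taxon 5),Taxon 6),Taxon 1),Taxon 7).
Taxon 6 and Taxon 4 share a more recent common ancestor with each other than either does with Taxon 1, so Taxon 1 is the least closely related of the three.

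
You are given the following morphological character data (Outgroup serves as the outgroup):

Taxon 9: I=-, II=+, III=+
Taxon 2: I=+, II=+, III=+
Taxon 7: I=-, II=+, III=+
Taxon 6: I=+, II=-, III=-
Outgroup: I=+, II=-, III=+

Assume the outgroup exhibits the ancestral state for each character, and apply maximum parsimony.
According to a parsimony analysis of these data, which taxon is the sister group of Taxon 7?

Character polarity is set by the outgroup: the derived state is whichever differs from the outgroup's state, so for I, III the derived state is '-', and for the remaining characters it is '+'.
Only Taxon 7 and Taxon 9 show the derived state '-' for I, supporting them as a clade.
II (derived state '+') is shared by Taxon 2, Taxon 7, and Taxon 9 — a synapomorphy uniting that clade.
III (derived state '-') is unique to Taxon 6 (autapomorphy; uninformative for grouping).
Most parsimonious ingroup topology: ((Taxon 2,(Taxon 7,Taxon 9)),Taxon 6).
Taxon 7 and Taxon 9 form a cherry on this tree, so they are sister taxa.

Taxon 9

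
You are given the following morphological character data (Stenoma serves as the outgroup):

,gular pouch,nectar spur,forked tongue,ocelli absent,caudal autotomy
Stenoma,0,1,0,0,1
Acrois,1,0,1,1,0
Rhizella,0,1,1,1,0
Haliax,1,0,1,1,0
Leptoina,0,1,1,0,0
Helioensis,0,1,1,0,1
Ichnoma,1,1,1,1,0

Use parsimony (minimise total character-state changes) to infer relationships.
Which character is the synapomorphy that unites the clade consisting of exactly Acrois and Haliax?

Character polarity is set by the outgroup: the derived state is whichever differs from the outgroup's state, so for nectar spur, caudal autotomy the derived state is '0', and for the remaining characters it is '1'.
Only Acrois, Haliax, and Ichnoma show the derived state '1' for gular pouch, supporting them as a clade.
nectar spur: derived state '0' in Acrois and Haliax only — synapomorphy for {Acrois, Haliax}.
forked tongue (derived state '1') is shared by all ingroup taxa — unites the whole ingroup.
ocelli absent (derived state '1') is shared by Acrois, Haliax, Ichnoma, and Rhizella — a synapomorphy uniting that clade.
caudal autotomy (derived state '0') is shared by Acrois, Haliax, Ichnoma, Leptoina, and Rhizella — a synapomorphy uniting that clade.
Most parsimonious ingroup topology: (((((Acrois,Haliax),Ichnoma),Rhizella),Leptoina),Helioensis).
The clade {Acrois, Haliax} is supported by nectar spur: its derived state '0' occurs in exactly those taxa and in no other taxon (including the outgroup).

nectar spur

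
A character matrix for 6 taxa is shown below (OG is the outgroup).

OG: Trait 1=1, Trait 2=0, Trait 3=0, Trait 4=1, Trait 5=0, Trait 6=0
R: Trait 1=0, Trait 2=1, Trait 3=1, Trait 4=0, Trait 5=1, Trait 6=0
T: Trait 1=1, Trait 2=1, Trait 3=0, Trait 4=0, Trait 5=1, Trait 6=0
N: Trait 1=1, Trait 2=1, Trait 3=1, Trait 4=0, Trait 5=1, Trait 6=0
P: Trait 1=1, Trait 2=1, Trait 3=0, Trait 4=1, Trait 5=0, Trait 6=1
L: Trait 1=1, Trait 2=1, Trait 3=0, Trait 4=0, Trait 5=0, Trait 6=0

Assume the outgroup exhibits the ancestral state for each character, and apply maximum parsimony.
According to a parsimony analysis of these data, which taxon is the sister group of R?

N

Character polarity is set by the outgroup: the derived state is whichever differs from the outgroup's state, so for Trait 1, Trait 4 the derived state is '0', and for the remaining characters it is '1'.
Trait 1: derived state '0' in R only — an autapomorphy, so it tells us nothing about relationships among taxa.
Trait 2 (derived state '1') is shared by all ingroup taxa — unites the whole ingroup.
Trait 3 (derived state '1') is shared by N and R — a synapomorphy uniting that clade.
Trait 4 (derived state '0') is shared by L, N, R, and T — a synapomorphy uniting that clade.
Trait 5: derived state '1' in N, R, and T only — synapomorphy for {N, R, T}.
Trait 6 (derived state '1') is unique to P (autapomorphy; uninformative for grouping).
Most parsimonious ingroup topology: ((((R,N),T),L),P).
R and N form a cherry on this tree, so they are sister taxa.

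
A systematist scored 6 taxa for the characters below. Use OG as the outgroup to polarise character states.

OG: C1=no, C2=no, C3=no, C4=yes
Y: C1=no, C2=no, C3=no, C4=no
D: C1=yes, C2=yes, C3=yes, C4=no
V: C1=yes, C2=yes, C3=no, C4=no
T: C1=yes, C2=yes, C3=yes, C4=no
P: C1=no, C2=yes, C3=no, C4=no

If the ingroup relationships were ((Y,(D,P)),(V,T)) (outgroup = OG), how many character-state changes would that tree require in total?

Map each character onto ((Y,(D,P)),(V,T)) (rooted by OG) and count the minimum state changes it requires (Fitch parsimony):
C1: 2; C2: 2; C3: 2; C4: 1.
Total tree length = 7.

7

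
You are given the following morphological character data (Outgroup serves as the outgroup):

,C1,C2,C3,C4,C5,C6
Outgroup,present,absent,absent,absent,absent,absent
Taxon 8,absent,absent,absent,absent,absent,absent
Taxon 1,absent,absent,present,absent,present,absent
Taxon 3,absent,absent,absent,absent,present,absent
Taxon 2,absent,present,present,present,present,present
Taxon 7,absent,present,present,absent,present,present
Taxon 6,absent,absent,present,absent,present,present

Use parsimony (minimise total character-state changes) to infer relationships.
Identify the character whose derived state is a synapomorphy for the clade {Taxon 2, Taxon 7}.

Character polarity is set by the outgroup: the derived state is whichever differs from the outgroup's state, so for C1 the derived state is 'absent', and for the remaining characters it is 'present'.
C1 (derived state 'absent') is shared by all ingroup taxa — unites the whole ingroup.
C2: derived state 'present' in Taxon 2 and Taxon 7 only — synapomorphy for {Taxon 2, Taxon 7}.
C3: derived state 'present' in Taxon 1, Taxon 2, Taxon 6, and Taxon 7 only — synapomorphy for {Taxon 1, Taxon 2, Taxon 6, Taxon 7}.
C4: derived state 'present' in Taxon 2 only — an autapomorphy, so it tells us nothing about relationships among taxa.
C5 (derived state 'present') is shared by Taxon 1, Taxon 2, Taxon 3, Taxon 6, and Taxon 7 — a synapomorphy uniting that clade.
C6: derived state 'present' in Taxon 2, Taxon 6, and Taxon 7 only — synapomorphy for {Taxon 2, Taxon 6, Taxon 7}.
Most parsimonious ingroup topology: (Taxon 8,((Taxon 1,((Taxon 2,Taxon 7),Taxon 6)),Taxon 3)).
The clade {Taxon 2, Taxon 7} is supported by C2: its derived state 'present' occurs in exactly those taxa and in no other taxon (including the outgroup).

C2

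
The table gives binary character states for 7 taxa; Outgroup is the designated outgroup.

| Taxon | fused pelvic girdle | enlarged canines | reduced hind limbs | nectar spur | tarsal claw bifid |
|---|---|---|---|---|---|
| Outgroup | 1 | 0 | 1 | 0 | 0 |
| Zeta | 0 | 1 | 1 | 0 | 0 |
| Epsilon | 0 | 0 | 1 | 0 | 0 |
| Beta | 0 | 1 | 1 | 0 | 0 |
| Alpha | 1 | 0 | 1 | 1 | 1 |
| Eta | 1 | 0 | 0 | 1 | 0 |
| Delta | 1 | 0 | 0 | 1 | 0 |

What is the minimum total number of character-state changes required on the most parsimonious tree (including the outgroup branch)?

5

Character polarity is set by the outgroup: the derived state is whichever differs from the outgroup's state, so for fused pelvic girdle, reduced hind limbs the derived state is '0', and for the remaining characters it is '1'.
fused pelvic girdle (derived state '0') is shared by Beta, Epsilon, and Zeta — a synapomorphy uniting that clade.
Only Beta and Zeta show the derived state '1' for enlarged canines, supporting them as a clade.
reduced hind limbs (derived state '0') is shared by Delta and Eta — a synapomorphy uniting that clade.
nectar spur: derived state '1' in Alpha, Delta, and Eta only — synapomorphy for {Alpha, Delta, Eta}.
tarsal claw bifid (derived state '1') is unique to Alpha (autapomorphy; uninformative for grouping).
Most parsimonious ingroup topology: (((Beta,Zeta),Epsilon),((Delta,Eta),Alpha)).
Changes per character on this tree: fused pelvic girdle: 1; enlarged canines: 1; reduced hind limbs: 1; nectar spur: 1; tarsal claw bifid: 1.
Total = 5.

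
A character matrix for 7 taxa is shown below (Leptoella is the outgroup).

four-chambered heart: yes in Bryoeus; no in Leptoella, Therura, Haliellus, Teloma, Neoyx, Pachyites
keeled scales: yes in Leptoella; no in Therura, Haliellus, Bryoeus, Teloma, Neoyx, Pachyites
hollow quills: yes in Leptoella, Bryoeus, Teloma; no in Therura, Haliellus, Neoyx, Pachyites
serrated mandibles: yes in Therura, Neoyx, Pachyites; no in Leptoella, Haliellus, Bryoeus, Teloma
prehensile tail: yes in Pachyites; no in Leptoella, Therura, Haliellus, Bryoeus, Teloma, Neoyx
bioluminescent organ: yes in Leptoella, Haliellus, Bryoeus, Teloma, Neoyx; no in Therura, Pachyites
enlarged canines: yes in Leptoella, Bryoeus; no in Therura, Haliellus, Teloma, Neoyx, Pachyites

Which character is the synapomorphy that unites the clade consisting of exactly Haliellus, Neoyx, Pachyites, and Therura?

Character polarity is set by the outgroup: the derived state is whichever differs from the outgroup's state, so for keeled scales, hollow quills, bioluminescent organ, enlarged canines the derived state is 'no', and for the remaining characters it is 'yes'.
four-chambered heart (derived state 'yes') is unique to Bryoeus (autapomorphy; uninformative for grouping).
All ingroup taxa share the derived state 'no' for keeled scales; it defines the ingroup but does not resolve relationships within it.
hollow quills: derived state 'no' in Haliellus, Neoyx, Pachyites, and Therura only — synapomorphy for {Haliellus, Neoyx, Pachyites, Therura}.
serrated mandibles (derived state 'yes') is shared by Neoyx, Pachyites, and Therura — a synapomorphy uniting that clade.
prehensile tail (derived state 'yes') is unique to Pachyites (autapomorphy; uninformative for grouping).
bioluminescent organ (derived state 'no') is shared by Pachyites and Therura — a synapomorphy uniting that clade.
enlarged canines (derived state 'no') is shared by Haliellus, Neoyx, Pachyites, Teloma, and Therura — a synapomorphy uniting that clade.
Most parsimonious ingroup topology: (((((Therura,Pachyites),Neoyx),Haliellus),Teloma),Bryoeus).
The clade {Haliellus, Neoyx, Pachyites, Therura} is supported by hollow quills: its derived state 'no' occurs in exactly those taxa and in no other taxon (including the outgroup).

hollow quills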